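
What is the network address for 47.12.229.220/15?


IP:   00101111.00001100.11100101.11011100
Mask: 11111111.11111110.00000000.00000000
AND operation:
Net:  00101111.00001100.00000000.00000000
Network: 47.12.0.0/15


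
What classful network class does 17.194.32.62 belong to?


First octet: 17
Binary: 00010001
0xxxxxxx -> Class A (1-126)
Class A, default mask 255.0.0.0 (/8)


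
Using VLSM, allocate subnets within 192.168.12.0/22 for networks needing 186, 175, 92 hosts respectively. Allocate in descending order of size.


186 hosts -> /24 (254 usable): 192.168.12.0/24
175 hosts -> /24 (254 usable): 192.168.13.0/24
92 hosts -> /25 (126 usable): 192.168.14.0/25
Allocation: 192.168.12.0/24 (186 hosts, 254 usable); 192.168.13.0/24 (175 hosts, 254 usable); 192.168.14.0/25 (92 hosts, 126 usable)


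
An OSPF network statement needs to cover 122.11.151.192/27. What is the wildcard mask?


Subnet mask: 255.255.255.224
Wildcard = 255.255.255.255 - subnet mask
255 - 255 = 0
255 - 255 = 0
255 - 255 = 0
255 - 224 = 31
Wildcard: 0.0.0.31


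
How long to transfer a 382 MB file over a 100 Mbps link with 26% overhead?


Effective throughput = 100 * (1 - 26/100) = 74 Mbps
File size in Mb = 382 * 8 = 3056 Mb
Time = 3056 / 74
Time = 41.2973 seconds


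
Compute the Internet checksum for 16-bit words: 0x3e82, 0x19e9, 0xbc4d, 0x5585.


Sum all words (with carry folding):
+ 0x3e82 = 0x3e82
+ 0x19e9 = 0x586b
+ 0xbc4d = 0x14b9
+ 0x5585 = 0x6a3e
One's complement: ~0x6a3e
Checksum = 0x95c1


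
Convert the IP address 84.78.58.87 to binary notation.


84 = 01010100
78 = 01001110
58 = 00111010
87 = 01010111
Binary: 01010100.01001110.00111010.01010111


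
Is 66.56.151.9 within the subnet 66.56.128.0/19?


Subnet network: 66.56.128.0
Test IP AND mask: 66.56.128.0
Yes, 66.56.151.9 is in 66.56.128.0/19


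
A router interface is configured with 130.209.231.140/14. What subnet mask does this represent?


/14 means 14 network bits, 18 host bits
Binary: 11111111111111000000000000000000
Mask: 255.252.0.0


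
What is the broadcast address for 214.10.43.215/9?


Network: 214.0.0.0/9
Host bits = 23
Set all host bits to 1:
Broadcast: 214.127.255.255


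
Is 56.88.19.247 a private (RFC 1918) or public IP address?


RFC 1918 private ranges:
  10.0.0.0/8 (10.0.0.0 - 10.255.255.255)
  172.16.0.0/12 (172.16.0.0 - 172.31.255.255)
  192.168.0.0/16 (192.168.0.0 - 192.168.255.255)
Public (not in any RFC 1918 range)


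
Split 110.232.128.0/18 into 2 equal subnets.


New prefix = 18 + 1 = 19
Each subnet has 8192 addresses
  110.232.128.0/19
  110.232.160.0/19
Subnets: 110.232.128.0/19, 110.232.160.0/19


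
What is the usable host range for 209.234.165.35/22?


Network: 209.234.164.0
Broadcast: 209.234.167.255
First usable = network + 1
Last usable = broadcast - 1
Range: 209.234.164.1 to 209.234.167.254


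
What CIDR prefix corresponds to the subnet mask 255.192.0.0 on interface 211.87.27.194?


Binary: 11111111.11000000.00000000.00000000
Count leading 1s
Prefix: /10


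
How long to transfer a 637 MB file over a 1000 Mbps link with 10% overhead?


Effective throughput = 1000 * (1 - 10/100) = 900 Mbps
File size in Mb = 637 * 8 = 5096 Mb
Time = 5096 / 900
Time = 5.6622 seconds


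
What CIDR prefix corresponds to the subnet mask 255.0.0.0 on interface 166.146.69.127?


Binary: 11111111.00000000.00000000.00000000
Count leading 1s
Prefix: /8


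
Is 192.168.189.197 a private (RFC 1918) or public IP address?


RFC 1918 private ranges:
  10.0.0.0/8 (10.0.0.0 - 10.255.255.255)
  172.16.0.0/12 (172.16.0.0 - 172.31.255.255)
  192.168.0.0/16 (192.168.0.0 - 192.168.255.255)
Private (in 192.168.0.0/16)


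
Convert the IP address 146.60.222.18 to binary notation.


146 = 10010010
60 = 00111100
222 = 11011110
18 = 00010010
Binary: 10010010.00111100.11011110.00010010


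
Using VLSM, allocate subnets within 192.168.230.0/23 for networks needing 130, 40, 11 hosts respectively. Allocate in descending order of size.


130 hosts -> /24 (254 usable): 192.168.230.0/24
40 hosts -> /26 (62 usable): 192.168.231.0/26
11 hosts -> /28 (14 usable): 192.168.231.64/28
Allocation: 192.168.230.0/24 (130 hosts, 254 usable); 192.168.231.0/26 (40 hosts, 62 usable); 192.168.231.64/28 (11 hosts, 14 usable)


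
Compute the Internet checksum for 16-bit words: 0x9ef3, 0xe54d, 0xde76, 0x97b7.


Sum all words (with carry folding):
+ 0x9ef3 = 0x9ef3
+ 0xe54d = 0x8441
+ 0xde76 = 0x62b8
+ 0x97b7 = 0xfa6f
One's complement: ~0xfa6f
Checksum = 0x0590


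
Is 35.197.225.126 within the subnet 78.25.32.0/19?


Subnet network: 78.25.32.0
Test IP AND mask: 35.197.224.0
No, 35.197.225.126 is not in 78.25.32.0/19


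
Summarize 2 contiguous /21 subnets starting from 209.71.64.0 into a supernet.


Original prefix: /21
Number of subnets: 2 = 2^1
New prefix = 21 - 1 = 20
Supernet: 209.71.64.0/20


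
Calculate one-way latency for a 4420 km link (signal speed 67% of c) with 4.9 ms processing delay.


Speed = 0.67 * 3e5 km/s = 201000 km/s
Propagation delay = 4420 / 201000 = 0.022 s = 21.99 ms
Processing delay = 4.9 ms
Total one-way latency = 26.89 ms


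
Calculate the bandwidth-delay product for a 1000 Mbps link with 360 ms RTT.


BDP = bandwidth * RTT
= 1000 Mbps * 360 ms
= 1000 * 1e6 * 360 / 1000 bits
= 360000000 bits
= 45000000 bytes
= 43945.3125 KB
BDP = 360000000 bits (45000000 bytes)


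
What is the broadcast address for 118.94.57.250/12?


Network: 118.80.0.0/12
Host bits = 20
Set all host bits to 1:
Broadcast: 118.95.255.255


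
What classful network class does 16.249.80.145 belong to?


First octet: 16
Binary: 00010000
0xxxxxxx -> Class A (1-126)
Class A, default mask 255.0.0.0 (/8)


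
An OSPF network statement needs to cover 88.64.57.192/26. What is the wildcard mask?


Subnet mask: 255.255.255.192
Wildcard = 255.255.255.255 - subnet mask
255 - 255 = 0
255 - 255 = 0
255 - 255 = 0
255 - 192 = 63
Wildcard: 0.0.0.63


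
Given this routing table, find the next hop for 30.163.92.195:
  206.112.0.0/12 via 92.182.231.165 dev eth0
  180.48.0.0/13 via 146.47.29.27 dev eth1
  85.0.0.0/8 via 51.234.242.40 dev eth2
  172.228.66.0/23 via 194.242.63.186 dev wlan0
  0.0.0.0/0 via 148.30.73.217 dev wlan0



Longest prefix match for 30.163.92.195:
  /12 206.112.0.0: no
  /13 180.48.0.0: no
  /8 85.0.0.0: no
  /23 172.228.66.0: no
  /0 0.0.0.0: MATCH
Selected: next-hop 148.30.73.217 via wlan0 (matched /0)


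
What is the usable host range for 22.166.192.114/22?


Network: 22.166.192.0
Broadcast: 22.166.195.255
First usable = network + 1
Last usable = broadcast - 1
Range: 22.166.192.1 to 22.166.195.254


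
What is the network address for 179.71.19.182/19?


IP:   10110011.01000111.00010011.10110110
Mask: 11111111.11111111.11100000.00000000
AND operation:
Net:  10110011.01000111.00000000.00000000
Network: 179.71.0.0/19


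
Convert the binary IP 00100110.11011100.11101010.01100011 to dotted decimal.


00100110 = 38
11011100 = 220
11101010 = 234
01100011 = 99
IP: 38.220.234.99


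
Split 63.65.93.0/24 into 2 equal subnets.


New prefix = 24 + 1 = 25
Each subnet has 128 addresses
  63.65.93.0/25
  63.65.93.128/25
Subnets: 63.65.93.0/25, 63.65.93.128/25


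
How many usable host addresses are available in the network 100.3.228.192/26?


Host bits = 32 - 26 = 6
Total addresses = 2^6 = 64
Usable = total - 2 (network and broadcast)
Usable hosts: 62


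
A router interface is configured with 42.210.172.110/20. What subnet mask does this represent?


/20 means 20 network bits, 12 host bits
Binary: 11111111111111111111000000000000
Mask: 255.255.240.0


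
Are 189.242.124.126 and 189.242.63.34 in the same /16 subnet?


Mask: 255.255.0.0
189.242.124.126 AND mask = 189.242.0.0
189.242.63.34 AND mask = 189.242.0.0
Yes, same subnet (189.242.0.0)


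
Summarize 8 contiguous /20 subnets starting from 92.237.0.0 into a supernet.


Original prefix: /20
Number of subnets: 8 = 2^3
New prefix = 20 - 3 = 17
Supernet: 92.237.0.0/17


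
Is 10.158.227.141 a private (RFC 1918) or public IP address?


RFC 1918 private ranges:
  10.0.0.0/8 (10.0.0.0 - 10.255.255.255)
  172.16.0.0/12 (172.16.0.0 - 172.31.255.255)
  192.168.0.0/16 (192.168.0.0 - 192.168.255.255)
Private (in 10.0.0.0/8)


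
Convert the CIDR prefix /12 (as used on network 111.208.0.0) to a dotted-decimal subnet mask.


/12 means 12 network bits, 20 host bits
Binary: 11111111111100000000000000000000
Mask: 255.240.0.0


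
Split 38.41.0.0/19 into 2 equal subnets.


New prefix = 19 + 1 = 20
Each subnet has 4096 addresses
  38.41.0.0/20
  38.41.16.0/20
Subnets: 38.41.0.0/20, 38.41.16.0/20


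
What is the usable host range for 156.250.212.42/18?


Network: 156.250.192.0
Broadcast: 156.250.255.255
First usable = network + 1
Last usable = broadcast - 1
Range: 156.250.192.1 to 156.250.255.254


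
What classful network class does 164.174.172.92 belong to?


First octet: 164
Binary: 10100100
10xxxxxx -> Class B (128-191)
Class B, default mask 255.255.0.0 (/16)


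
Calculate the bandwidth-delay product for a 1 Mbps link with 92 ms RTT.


BDP = bandwidth * RTT
= 1 Mbps * 92 ms
= 1 * 1e6 * 92 / 1000 bits
= 92000 bits
= 11500 bytes
= 11.2305 KB
BDP = 92000 bits (11500 bytes)


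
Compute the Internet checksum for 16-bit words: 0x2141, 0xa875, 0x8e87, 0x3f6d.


Sum all words (with carry folding):
+ 0x2141 = 0x2141
+ 0xa875 = 0xc9b6
+ 0x8e87 = 0x583e
+ 0x3f6d = 0x97ab
One's complement: ~0x97ab
Checksum = 0x6854


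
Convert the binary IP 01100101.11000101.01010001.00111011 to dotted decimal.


01100101 = 101
11000101 = 197
01010001 = 81
00111011 = 59
IP: 101.197.81.59


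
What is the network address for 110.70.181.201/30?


IP:   01101110.01000110.10110101.11001001
Mask: 11111111.11111111.11111111.11111100
AND operation:
Net:  01101110.01000110.10110101.11001000
Network: 110.70.181.200/30


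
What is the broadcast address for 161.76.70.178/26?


Network: 161.76.70.128/26
Host bits = 6
Set all host bits to 1:
Broadcast: 161.76.70.191


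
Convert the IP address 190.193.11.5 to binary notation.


190 = 10111110
193 = 11000001
11 = 00001011
5 = 00000101
Binary: 10111110.11000001.00001011.00000101


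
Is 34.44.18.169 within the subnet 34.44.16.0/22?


Subnet network: 34.44.16.0
Test IP AND mask: 34.44.16.0
Yes, 34.44.18.169 is in 34.44.16.0/22


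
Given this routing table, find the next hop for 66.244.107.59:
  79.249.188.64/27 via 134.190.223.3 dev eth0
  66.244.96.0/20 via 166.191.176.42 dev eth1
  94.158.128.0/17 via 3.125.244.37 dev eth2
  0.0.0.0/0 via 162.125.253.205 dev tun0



Longest prefix match for 66.244.107.59:
  /27 79.249.188.64: no
  /20 66.244.96.0: MATCH
  /17 94.158.128.0: no
  /0 0.0.0.0: MATCH
Selected: next-hop 166.191.176.42 via eth1 (matched /20)


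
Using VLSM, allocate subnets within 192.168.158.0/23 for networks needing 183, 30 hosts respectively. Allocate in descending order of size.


183 hosts -> /24 (254 usable): 192.168.158.0/24
30 hosts -> /27 (30 usable): 192.168.159.0/27
Allocation: 192.168.158.0/24 (183 hosts, 254 usable); 192.168.159.0/27 (30 hosts, 30 usable)


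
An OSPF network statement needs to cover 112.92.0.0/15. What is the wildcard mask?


Subnet mask: 255.254.0.0
Wildcard = 255.255.255.255 - subnet mask
255 - 255 = 0
255 - 254 = 1
255 - 0 = 255
255 - 0 = 255
Wildcard: 0.1.255.255


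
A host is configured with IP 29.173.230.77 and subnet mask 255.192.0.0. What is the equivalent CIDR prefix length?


Binary: 11111111.11000000.00000000.00000000
Count leading 1s
Prefix: /10


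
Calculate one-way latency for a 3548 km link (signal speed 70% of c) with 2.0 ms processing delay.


Speed = 0.7 * 3e5 km/s = 210000 km/s
Propagation delay = 3548 / 210000 = 0.0169 s = 16.8952 ms
Processing delay = 2.0 ms
Total one-way latency = 18.8952 ms


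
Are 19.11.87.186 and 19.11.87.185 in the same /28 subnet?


Mask: 255.255.255.240
19.11.87.186 AND mask = 19.11.87.176
19.11.87.185 AND mask = 19.11.87.176
Yes, same subnet (19.11.87.176)


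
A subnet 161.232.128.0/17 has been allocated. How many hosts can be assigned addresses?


Host bits = 32 - 17 = 15
Total addresses = 2^15 = 32768
Usable = total - 2 (network and broadcast)
Usable hosts: 32766


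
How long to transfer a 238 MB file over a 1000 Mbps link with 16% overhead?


Effective throughput = 1000 * (1 - 16/100) = 840 Mbps
File size in Mb = 238 * 8 = 1904 Mb
Time = 1904 / 840
Time = 2.2667 seconds


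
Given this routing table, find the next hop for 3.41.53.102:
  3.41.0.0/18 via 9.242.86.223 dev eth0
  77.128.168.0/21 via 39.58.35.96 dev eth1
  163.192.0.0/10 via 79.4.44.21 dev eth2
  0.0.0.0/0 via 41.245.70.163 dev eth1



Longest prefix match for 3.41.53.102:
  /18 3.41.0.0: MATCH
  /21 77.128.168.0: no
  /10 163.192.0.0: no
  /0 0.0.0.0: MATCH
Selected: next-hop 9.242.86.223 via eth0 (matched /18)


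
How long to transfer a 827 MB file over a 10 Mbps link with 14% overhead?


Effective throughput = 10 * (1 - 14/100) = 8.6 Mbps
File size in Mb = 827 * 8 = 6616 Mb
Time = 6616 / 8.6
Time = 769.3023 seconds


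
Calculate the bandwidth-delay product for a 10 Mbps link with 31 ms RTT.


BDP = bandwidth * RTT
= 10 Mbps * 31 ms
= 10 * 1e6 * 31 / 1000 bits
= 310000 bits
= 38750 bytes
= 37.8418 KB
BDP = 310000 bits (38750 bytes)


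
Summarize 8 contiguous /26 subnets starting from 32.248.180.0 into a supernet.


Original prefix: /26
Number of subnets: 8 = 2^3
New prefix = 26 - 3 = 23
Supernet: 32.248.180.0/23


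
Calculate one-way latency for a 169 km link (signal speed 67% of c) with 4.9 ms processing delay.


Speed = 0.67 * 3e5 km/s = 201000 km/s
Propagation delay = 169 / 201000 = 0.0008 s = 0.8408 ms
Processing delay = 4.9 ms
Total one-way latency = 5.7408 ms


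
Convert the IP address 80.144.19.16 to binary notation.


80 = 01010000
144 = 10010000
19 = 00010011
16 = 00010000
Binary: 01010000.10010000.00010011.00010000


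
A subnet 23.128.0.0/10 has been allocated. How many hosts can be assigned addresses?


Host bits = 32 - 10 = 22
Total addresses = 2^22 = 4194304
Usable = total - 2 (network and broadcast)
Usable hosts: 4194302


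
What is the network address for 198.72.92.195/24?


IP:   11000110.01001000.01011100.11000011
Mask: 11111111.11111111.11111111.00000000
AND operation:
Net:  11000110.01001000.01011100.00000000
Network: 198.72.92.0/24


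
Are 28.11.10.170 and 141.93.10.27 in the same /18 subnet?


Mask: 255.255.192.0
28.11.10.170 AND mask = 28.11.0.0
141.93.10.27 AND mask = 141.93.0.0
No, different subnets (28.11.0.0 vs 141.93.0.0)


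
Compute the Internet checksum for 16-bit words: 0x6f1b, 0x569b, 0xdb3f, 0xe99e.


Sum all words (with carry folding):
+ 0x6f1b = 0x6f1b
+ 0x569b = 0xc5b6
+ 0xdb3f = 0xa0f6
+ 0xe99e = 0x8a95
One's complement: ~0x8a95
Checksum = 0x756a


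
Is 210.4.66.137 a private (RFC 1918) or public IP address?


RFC 1918 private ranges:
  10.0.0.0/8 (10.0.0.0 - 10.255.255.255)
  172.16.0.0/12 (172.16.0.0 - 172.31.255.255)
  192.168.0.0/16 (192.168.0.0 - 192.168.255.255)
Public (not in any RFC 1918 range)


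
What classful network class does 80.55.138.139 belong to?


First octet: 80
Binary: 01010000
0xxxxxxx -> Class A (1-126)
Class A, default mask 255.0.0.0 (/8)


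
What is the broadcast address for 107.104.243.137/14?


Network: 107.104.0.0/14
Host bits = 18
Set all host bits to 1:
Broadcast: 107.107.255.255


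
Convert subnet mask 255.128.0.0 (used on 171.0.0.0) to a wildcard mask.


Subnet mask: 255.128.0.0
Wildcard = 255.255.255.255 - subnet mask
255 - 255 = 0
255 - 128 = 127
255 - 0 = 255
255 - 0 = 255
Wildcard: 0.127.255.255


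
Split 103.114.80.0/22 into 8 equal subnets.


New prefix = 22 + 3 = 25
Each subnet has 128 addresses
  103.114.80.0/25
  103.114.80.128/25
  103.114.81.0/25
  103.114.81.128/25
  103.114.82.0/25
  103.114.82.128/25
  103.114.83.0/25
  103.114.83.128/25
Subnets: 103.114.80.0/25, 103.114.80.128/25, 103.114.81.0/25, 103.114.81.128/25, 103.114.82.0/25, 103.114.82.128/25, 103.114.83.0/25, 103.114.83.128/25


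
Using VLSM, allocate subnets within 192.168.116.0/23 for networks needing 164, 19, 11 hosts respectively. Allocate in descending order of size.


164 hosts -> /24 (254 usable): 192.168.116.0/24
19 hosts -> /27 (30 usable): 192.168.117.0/27
11 hosts -> /28 (14 usable): 192.168.117.32/28
Allocation: 192.168.116.0/24 (164 hosts, 254 usable); 192.168.117.0/27 (19 hosts, 30 usable); 192.168.117.32/28 (11 hosts, 14 usable)


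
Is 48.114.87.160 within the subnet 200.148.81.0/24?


Subnet network: 200.148.81.0
Test IP AND mask: 48.114.87.0
No, 48.114.87.160 is not in 200.148.81.0/24


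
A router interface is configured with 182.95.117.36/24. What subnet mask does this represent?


/24 means 24 network bits, 8 host bits
Binary: 11111111111111111111111100000000
Mask: 255.255.255.0


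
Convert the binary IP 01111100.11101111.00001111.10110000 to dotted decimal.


01111100 = 124
11101111 = 239
00001111 = 15
10110000 = 176
IP: 124.239.15.176


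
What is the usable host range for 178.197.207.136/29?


Network: 178.197.207.136
Broadcast: 178.197.207.143
First usable = network + 1
Last usable = broadcast - 1
Range: 178.197.207.137 to 178.197.207.142


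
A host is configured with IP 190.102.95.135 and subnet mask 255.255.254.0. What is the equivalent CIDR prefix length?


Binary: 11111111.11111111.11111110.00000000
Count leading 1s
Prefix: /23


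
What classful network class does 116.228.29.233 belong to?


First octet: 116
Binary: 01110100
0xxxxxxx -> Class A (1-126)
Class A, default mask 255.0.0.0 (/8)


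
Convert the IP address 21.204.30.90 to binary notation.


21 = 00010101
204 = 11001100
30 = 00011110
90 = 01011010
Binary: 00010101.11001100.00011110.01011010


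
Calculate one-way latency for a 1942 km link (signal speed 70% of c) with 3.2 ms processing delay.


Speed = 0.7 * 3e5 km/s = 210000 km/s
Propagation delay = 1942 / 210000 = 0.0092 s = 9.2476 ms
Processing delay = 3.2 ms
Total one-way latency = 12.4476 ms


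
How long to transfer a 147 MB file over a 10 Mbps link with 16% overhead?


Effective throughput = 10 * (1 - 16/100) = 8.4 Mbps
File size in Mb = 147 * 8 = 1176 Mb
Time = 1176 / 8.4
Time = 140 seconds


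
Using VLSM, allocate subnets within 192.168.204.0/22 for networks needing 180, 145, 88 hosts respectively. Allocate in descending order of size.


180 hosts -> /24 (254 usable): 192.168.204.0/24
145 hosts -> /24 (254 usable): 192.168.205.0/24
88 hosts -> /25 (126 usable): 192.168.206.0/25
Allocation: 192.168.204.0/24 (180 hosts, 254 usable); 192.168.205.0/24 (145 hosts, 254 usable); 192.168.206.0/25 (88 hosts, 126 usable)


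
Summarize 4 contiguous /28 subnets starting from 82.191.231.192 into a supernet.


Original prefix: /28
Number of subnets: 4 = 2^2
New prefix = 28 - 2 = 26
Supernet: 82.191.231.192/26


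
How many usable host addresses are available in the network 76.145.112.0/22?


Host bits = 32 - 22 = 10
Total addresses = 2^10 = 1024
Usable = total - 2 (network and broadcast)
Usable hosts: 1022


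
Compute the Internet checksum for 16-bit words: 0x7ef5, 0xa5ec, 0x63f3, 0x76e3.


Sum all words (with carry folding):
+ 0x7ef5 = 0x7ef5
+ 0xa5ec = 0x24e2
+ 0x63f3 = 0x88d5
+ 0x76e3 = 0xffb8
One's complement: ~0xffb8
Checksum = 0x0047


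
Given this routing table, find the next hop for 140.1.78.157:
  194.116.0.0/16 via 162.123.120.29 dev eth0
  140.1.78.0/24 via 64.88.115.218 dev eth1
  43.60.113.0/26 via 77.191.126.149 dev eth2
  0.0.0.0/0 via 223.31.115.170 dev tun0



Longest prefix match for 140.1.78.157:
  /16 194.116.0.0: no
  /24 140.1.78.0: MATCH
  /26 43.60.113.0: no
  /0 0.0.0.0: MATCH
Selected: next-hop 64.88.115.218 via eth1 (matched /24)


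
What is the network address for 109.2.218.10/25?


IP:   01101101.00000010.11011010.00001010
Mask: 11111111.11111111.11111111.10000000
AND operation:
Net:  01101101.00000010.11011010.00000000
Network: 109.2.218.0/25


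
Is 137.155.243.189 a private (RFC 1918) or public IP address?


RFC 1918 private ranges:
  10.0.0.0/8 (10.0.0.0 - 10.255.255.255)
  172.16.0.0/12 (172.16.0.0 - 172.31.255.255)
  192.168.0.0/16 (192.168.0.0 - 192.168.255.255)
Public (not in any RFC 1918 range)


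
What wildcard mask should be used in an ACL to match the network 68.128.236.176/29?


Subnet mask: 255.255.255.248
Wildcard = 255.255.255.255 - subnet mask
255 - 255 = 0
255 - 255 = 0
255 - 255 = 0
255 - 248 = 7
Wildcard: 0.0.0.7


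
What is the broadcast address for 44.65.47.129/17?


Network: 44.65.0.0/17
Host bits = 15
Set all host bits to 1:
Broadcast: 44.65.127.255


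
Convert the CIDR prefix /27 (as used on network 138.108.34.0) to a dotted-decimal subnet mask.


/27 means 27 network bits, 5 host bits
Binary: 11111111111111111111111111100000
Mask: 255.255.255.224


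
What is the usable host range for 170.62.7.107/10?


Network: 170.0.0.0
Broadcast: 170.63.255.255
First usable = network + 1
Last usable = broadcast - 1
Range: 170.0.0.1 to 170.63.255.254


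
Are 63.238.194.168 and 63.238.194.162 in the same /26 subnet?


Mask: 255.255.255.192
63.238.194.168 AND mask = 63.238.194.128
63.238.194.162 AND mask = 63.238.194.128
Yes, same subnet (63.238.194.128)


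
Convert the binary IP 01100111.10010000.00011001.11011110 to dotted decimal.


01100111 = 103
10010000 = 144
00011001 = 25
11011110 = 222
IP: 103.144.25.222


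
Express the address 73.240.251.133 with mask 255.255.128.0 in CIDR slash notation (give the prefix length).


Binary: 11111111.11111111.10000000.00000000
Count leading 1s
Prefix: /17


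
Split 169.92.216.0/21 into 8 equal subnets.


New prefix = 21 + 3 = 24
Each subnet has 256 addresses
  169.92.216.0/24
  169.92.217.0/24
  169.92.218.0/24
  169.92.219.0/24
  169.92.220.0/24
  169.92.221.0/24
  169.92.222.0/24
  169.92.223.0/24
Subnets: 169.92.216.0/24, 169.92.217.0/24, 169.92.218.0/24, 169.92.219.0/24, 169.92.220.0/24, 169.92.221.0/24, 169.92.222.0/24, 169.92.223.0/24


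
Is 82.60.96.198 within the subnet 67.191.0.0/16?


Subnet network: 67.191.0.0
Test IP AND mask: 82.60.0.0
No, 82.60.96.198 is not in 67.191.0.0/16


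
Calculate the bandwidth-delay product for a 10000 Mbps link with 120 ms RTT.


BDP = bandwidth * RTT
= 10000 Mbps * 120 ms
= 10000 * 1e6 * 120 / 1000 bits
= 1200000000 bits
= 150000000 bytes
= 146484.375 KB
BDP = 1200000000 bits (150000000 bytes)


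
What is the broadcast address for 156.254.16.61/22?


Network: 156.254.16.0/22
Host bits = 10
Set all host bits to 1:
Broadcast: 156.254.19.255


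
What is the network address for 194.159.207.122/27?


IP:   11000010.10011111.11001111.01111010
Mask: 11111111.11111111.11111111.11100000
AND operation:
Net:  11000010.10011111.11001111.01100000
Network: 194.159.207.96/27


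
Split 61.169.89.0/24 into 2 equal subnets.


New prefix = 24 + 1 = 25
Each subnet has 128 addresses
  61.169.89.0/25
  61.169.89.128/25
Subnets: 61.169.89.0/25, 61.169.89.128/25


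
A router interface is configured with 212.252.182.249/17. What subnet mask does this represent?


/17 means 17 network bits, 15 host bits
Binary: 11111111111111111000000000000000
Mask: 255.255.128.0


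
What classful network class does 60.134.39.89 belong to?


First octet: 60
Binary: 00111100
0xxxxxxx -> Class A (1-126)
Class A, default mask 255.0.0.0 (/8)


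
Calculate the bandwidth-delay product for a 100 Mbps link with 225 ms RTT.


BDP = bandwidth * RTT
= 100 Mbps * 225 ms
= 100 * 1e6 * 225 / 1000 bits
= 22500000 bits
= 2812500 bytes
= 2746.582 KB
BDP = 22500000 bits (2812500 bytes)


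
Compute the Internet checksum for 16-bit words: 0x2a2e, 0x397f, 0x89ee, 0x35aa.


Sum all words (with carry folding):
+ 0x2a2e = 0x2a2e
+ 0x397f = 0x63ad
+ 0x89ee = 0xed9b
+ 0x35aa = 0x2346
One's complement: ~0x2346
Checksum = 0xdcb9


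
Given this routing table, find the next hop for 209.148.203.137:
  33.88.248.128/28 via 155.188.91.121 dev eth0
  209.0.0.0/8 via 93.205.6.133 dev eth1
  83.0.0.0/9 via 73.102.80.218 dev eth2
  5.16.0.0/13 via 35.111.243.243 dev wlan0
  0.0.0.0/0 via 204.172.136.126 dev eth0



Longest prefix match for 209.148.203.137:
  /28 33.88.248.128: no
  /8 209.0.0.0: MATCH
  /9 83.0.0.0: no
  /13 5.16.0.0: no
  /0 0.0.0.0: MATCH
Selected: next-hop 93.205.6.133 via eth1 (matched /8)


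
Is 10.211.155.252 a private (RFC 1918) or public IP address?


RFC 1918 private ranges:
  10.0.0.0/8 (10.0.0.0 - 10.255.255.255)
  172.16.0.0/12 (172.16.0.0 - 172.31.255.255)
  192.168.0.0/16 (192.168.0.0 - 192.168.255.255)
Private (in 10.0.0.0/8)


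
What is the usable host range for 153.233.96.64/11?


Network: 153.224.0.0
Broadcast: 153.255.255.255
First usable = network + 1
Last usable = broadcast - 1
Range: 153.224.0.1 to 153.255.255.254


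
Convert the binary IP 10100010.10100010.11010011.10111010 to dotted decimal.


10100010 = 162
10100010 = 162
11010011 = 211
10111010 = 186
IP: 162.162.211.186


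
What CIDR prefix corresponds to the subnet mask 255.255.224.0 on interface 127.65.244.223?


Binary: 11111111.11111111.11100000.00000000
Count leading 1s
Prefix: /19


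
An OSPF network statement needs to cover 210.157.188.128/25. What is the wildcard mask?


Subnet mask: 255.255.255.128
Wildcard = 255.255.255.255 - subnet mask
255 - 255 = 0
255 - 255 = 0
255 - 255 = 0
255 - 128 = 127
Wildcard: 0.0.0.127


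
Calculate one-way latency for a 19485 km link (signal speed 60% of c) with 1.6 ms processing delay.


Speed = 0.6 * 3e5 km/s = 180000 km/s
Propagation delay = 19485 / 180000 = 0.1082 s = 108.25 ms
Processing delay = 1.6 ms
Total one-way latency = 109.85 ms


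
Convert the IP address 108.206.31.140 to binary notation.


108 = 01101100
206 = 11001110
31 = 00011111
140 = 10001100
Binary: 01101100.11001110.00011111.10001100


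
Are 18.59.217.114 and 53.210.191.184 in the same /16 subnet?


Mask: 255.255.0.0
18.59.217.114 AND mask = 18.59.0.0
53.210.191.184 AND mask = 53.210.0.0
No, different subnets (18.59.0.0 vs 53.210.0.0)


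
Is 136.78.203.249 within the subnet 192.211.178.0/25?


Subnet network: 192.211.178.0
Test IP AND mask: 136.78.203.128
No, 136.78.203.249 is not in 192.211.178.0/25


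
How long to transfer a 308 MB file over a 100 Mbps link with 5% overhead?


Effective throughput = 100 * (1 - 5/100) = 95 Mbps
File size in Mb = 308 * 8 = 2464 Mb
Time = 2464 / 95
Time = 25.9368 seconds


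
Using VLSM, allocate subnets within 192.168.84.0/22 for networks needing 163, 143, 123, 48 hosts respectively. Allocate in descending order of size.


163 hosts -> /24 (254 usable): 192.168.84.0/24
143 hosts -> /24 (254 usable): 192.168.85.0/24
123 hosts -> /25 (126 usable): 192.168.86.0/25
48 hosts -> /26 (62 usable): 192.168.86.128/26
Allocation: 192.168.84.0/24 (163 hosts, 254 usable); 192.168.85.0/24 (143 hosts, 254 usable); 192.168.86.0/25 (123 hosts, 126 usable); 192.168.86.128/26 (48 hosts, 62 usable)


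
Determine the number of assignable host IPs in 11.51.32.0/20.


Host bits = 32 - 20 = 12
Total addresses = 2^12 = 4096
Usable = total - 2 (network and broadcast)
Usable hosts: 4094


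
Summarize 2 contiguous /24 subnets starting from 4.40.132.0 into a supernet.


Original prefix: /24
Number of subnets: 2 = 2^1
New prefix = 24 - 1 = 23
Supernet: 4.40.132.0/23


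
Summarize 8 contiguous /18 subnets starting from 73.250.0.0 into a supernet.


Original prefix: /18
Number of subnets: 8 = 2^3
New prefix = 18 - 3 = 15
Supernet: 73.250.0.0/15


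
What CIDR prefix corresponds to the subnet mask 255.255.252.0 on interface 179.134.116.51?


Binary: 11111111.11111111.11111100.00000000
Count leading 1s
Prefix: /22


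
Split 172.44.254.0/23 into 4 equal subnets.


New prefix = 23 + 2 = 25
Each subnet has 128 addresses
  172.44.254.0/25
  172.44.254.128/25
  172.44.255.0/25
  172.44.255.128/25
Subnets: 172.44.254.0/25, 172.44.254.128/25, 172.44.255.0/25, 172.44.255.128/25


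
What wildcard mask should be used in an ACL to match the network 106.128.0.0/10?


Subnet mask: 255.192.0.0
Wildcard = 255.255.255.255 - subnet mask
255 - 255 = 0
255 - 192 = 63
255 - 0 = 255
255 - 0 = 255
Wildcard: 0.63.255.255


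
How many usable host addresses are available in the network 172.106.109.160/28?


Host bits = 32 - 28 = 4
Total addresses = 2^4 = 16
Usable = total - 2 (network and broadcast)
Usable hosts: 14


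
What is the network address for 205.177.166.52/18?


IP:   11001101.10110001.10100110.00110100
Mask: 11111111.11111111.11000000.00000000
AND operation:
Net:  11001101.10110001.10000000.00000000
Network: 205.177.128.0/18


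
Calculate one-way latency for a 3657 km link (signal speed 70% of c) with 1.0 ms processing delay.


Speed = 0.7 * 3e5 km/s = 210000 km/s
Propagation delay = 3657 / 210000 = 0.0174 s = 17.4143 ms
Processing delay = 1.0 ms
Total one-way latency = 18.4143 ms


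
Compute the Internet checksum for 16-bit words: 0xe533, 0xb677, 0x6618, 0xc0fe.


Sum all words (with carry folding):
+ 0xe533 = 0xe533
+ 0xb677 = 0x9bab
+ 0x6618 = 0x01c4
+ 0xc0fe = 0xc2c2
One's complement: ~0xc2c2
Checksum = 0x3d3d


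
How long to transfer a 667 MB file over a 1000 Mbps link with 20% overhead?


Effective throughput = 1000 * (1 - 20/100) = 800 Mbps
File size in Mb = 667 * 8 = 5336 Mb
Time = 5336 / 800
Time = 6.67 seconds


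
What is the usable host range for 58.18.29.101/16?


Network: 58.18.0.0
Broadcast: 58.18.255.255
First usable = network + 1
Last usable = broadcast - 1
Range: 58.18.0.1 to 58.18.255.254


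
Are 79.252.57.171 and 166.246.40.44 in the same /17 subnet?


Mask: 255.255.128.0
79.252.57.171 AND mask = 79.252.0.0
166.246.40.44 AND mask = 166.246.0.0
No, different subnets (79.252.0.0 vs 166.246.0.0)


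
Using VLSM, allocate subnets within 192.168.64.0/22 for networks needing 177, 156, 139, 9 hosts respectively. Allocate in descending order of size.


177 hosts -> /24 (254 usable): 192.168.64.0/24
156 hosts -> /24 (254 usable): 192.168.65.0/24
139 hosts -> /24 (254 usable): 192.168.66.0/24
9 hosts -> /28 (14 usable): 192.168.67.0/28
Allocation: 192.168.64.0/24 (177 hosts, 254 usable); 192.168.65.0/24 (156 hosts, 254 usable); 192.168.66.0/24 (139 hosts, 254 usable); 192.168.67.0/28 (9 hosts, 14 usable)


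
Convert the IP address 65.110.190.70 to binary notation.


65 = 01000001
110 = 01101110
190 = 10111110
70 = 01000110
Binary: 01000001.01101110.10111110.01000110


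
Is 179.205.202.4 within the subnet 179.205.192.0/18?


Subnet network: 179.205.192.0
Test IP AND mask: 179.205.192.0
Yes, 179.205.202.4 is in 179.205.192.0/18


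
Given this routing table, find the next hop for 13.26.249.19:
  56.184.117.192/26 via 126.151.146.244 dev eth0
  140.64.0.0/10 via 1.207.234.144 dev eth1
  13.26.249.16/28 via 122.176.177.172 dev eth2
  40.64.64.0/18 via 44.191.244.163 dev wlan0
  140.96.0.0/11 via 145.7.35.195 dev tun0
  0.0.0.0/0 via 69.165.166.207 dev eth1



Longest prefix match for 13.26.249.19:
  /26 56.184.117.192: no
  /10 140.64.0.0: no
  /28 13.26.249.16: MATCH
  /18 40.64.64.0: no
  /11 140.96.0.0: no
  /0 0.0.0.0: MATCH
Selected: next-hop 122.176.177.172 via eth2 (matched /28)


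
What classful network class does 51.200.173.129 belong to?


First octet: 51
Binary: 00110011
0xxxxxxx -> Class A (1-126)
Class A, default mask 255.0.0.0 (/8)


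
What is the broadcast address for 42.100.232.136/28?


Network: 42.100.232.128/28
Host bits = 4
Set all host bits to 1:
Broadcast: 42.100.232.143


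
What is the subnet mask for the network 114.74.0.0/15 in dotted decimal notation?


/15 means 15 network bits, 17 host bits
Binary: 11111111111111100000000000000000
Mask: 255.254.0.0


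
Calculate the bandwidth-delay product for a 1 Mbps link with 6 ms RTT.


BDP = bandwidth * RTT
= 1 Mbps * 6 ms
= 1 * 1e6 * 6 / 1000 bits
= 6000 bits
= 750 bytes
BDP = 6000 bits (750 bytes)


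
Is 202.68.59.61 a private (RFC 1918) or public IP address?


RFC 1918 private ranges:
  10.0.0.0/8 (10.0.0.0 - 10.255.255.255)
  172.16.0.0/12 (172.16.0.0 - 172.31.255.255)
  192.168.0.0/16 (192.168.0.0 - 192.168.255.255)
Public (not in any RFC 1918 range)


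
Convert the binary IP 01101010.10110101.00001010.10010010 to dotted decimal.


01101010 = 106
10110101 = 181
00001010 = 10
10010010 = 146
IP: 106.181.10.146


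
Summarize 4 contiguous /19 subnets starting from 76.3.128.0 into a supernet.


Original prefix: /19
Number of subnets: 4 = 2^2
New prefix = 19 - 2 = 17
Supernet: 76.3.128.0/17


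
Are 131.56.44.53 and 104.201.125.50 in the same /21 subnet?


Mask: 255.255.248.0
131.56.44.53 AND mask = 131.56.40.0
104.201.125.50 AND mask = 104.201.120.0
No, different subnets (131.56.40.0 vs 104.201.120.0)


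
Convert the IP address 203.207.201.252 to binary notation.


203 = 11001011
207 = 11001111
201 = 11001001
252 = 11111100
Binary: 11001011.11001111.11001001.11111100


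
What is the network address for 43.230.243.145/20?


IP:   00101011.11100110.11110011.10010001
Mask: 11111111.11111111.11110000.00000000
AND operation:
Net:  00101011.11100110.11110000.00000000
Network: 43.230.240.0/20


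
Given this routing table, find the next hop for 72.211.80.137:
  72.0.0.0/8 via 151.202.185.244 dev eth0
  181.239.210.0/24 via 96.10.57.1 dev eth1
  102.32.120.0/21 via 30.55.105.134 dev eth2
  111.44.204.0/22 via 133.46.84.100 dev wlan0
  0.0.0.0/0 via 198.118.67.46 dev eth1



Longest prefix match for 72.211.80.137:
  /8 72.0.0.0: MATCH
  /24 181.239.210.0: no
  /21 102.32.120.0: no
  /22 111.44.204.0: no
  /0 0.0.0.0: MATCH
Selected: next-hop 151.202.185.244 via eth0 (matched /8)


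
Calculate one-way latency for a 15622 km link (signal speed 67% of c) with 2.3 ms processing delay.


Speed = 0.67 * 3e5 km/s = 201000 km/s
Propagation delay = 15622 / 201000 = 0.0777 s = 77.7214 ms
Processing delay = 2.3 ms
Total one-way latency = 80.0214 ms


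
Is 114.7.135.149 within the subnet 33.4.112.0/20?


Subnet network: 33.4.112.0
Test IP AND mask: 114.7.128.0
No, 114.7.135.149 is not in 33.4.112.0/20


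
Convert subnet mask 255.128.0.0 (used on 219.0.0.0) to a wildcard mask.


Subnet mask: 255.128.0.0
Wildcard = 255.255.255.255 - subnet mask
255 - 255 = 0
255 - 128 = 127
255 - 0 = 255
255 - 0 = 255
Wildcard: 0.127.255.255


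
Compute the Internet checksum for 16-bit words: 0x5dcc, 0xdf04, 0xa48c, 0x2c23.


Sum all words (with carry folding):
+ 0x5dcc = 0x5dcc
+ 0xdf04 = 0x3cd1
+ 0xa48c = 0xe15d
+ 0x2c23 = 0x0d81
One's complement: ~0x0d81
Checksum = 0xf27e


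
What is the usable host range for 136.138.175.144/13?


Network: 136.136.0.0
Broadcast: 136.143.255.255
First usable = network + 1
Last usable = broadcast - 1
Range: 136.136.0.1 to 136.143.255.254


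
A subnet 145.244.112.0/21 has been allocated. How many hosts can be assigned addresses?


Host bits = 32 - 21 = 11
Total addresses = 2^11 = 2048
Usable = total - 2 (network and broadcast)
Usable hosts: 2046


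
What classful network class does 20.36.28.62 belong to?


First octet: 20
Binary: 00010100
0xxxxxxx -> Class A (1-126)
Class A, default mask 255.0.0.0 (/8)


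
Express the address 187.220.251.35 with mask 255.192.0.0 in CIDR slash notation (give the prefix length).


Binary: 11111111.11000000.00000000.00000000
Count leading 1s
Prefix: /10


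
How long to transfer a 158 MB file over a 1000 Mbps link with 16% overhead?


Effective throughput = 1000 * (1 - 16/100) = 840 Mbps
File size in Mb = 158 * 8 = 1264 Mb
Time = 1264 / 840
Time = 1.5048 seconds


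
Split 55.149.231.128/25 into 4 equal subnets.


New prefix = 25 + 2 = 27
Each subnet has 32 addresses
  55.149.231.128/27
  55.149.231.160/27
  55.149.231.192/27
  55.149.231.224/27
Subnets: 55.149.231.128/27, 55.149.231.160/27, 55.149.231.192/27, 55.149.231.224/27


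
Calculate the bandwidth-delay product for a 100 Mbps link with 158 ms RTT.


BDP = bandwidth * RTT
= 100 Mbps * 158 ms
= 100 * 1e6 * 158 / 1000 bits
= 15800000 bits
= 1975000 bytes
= 1928.7109 KB
BDP = 15800000 bits (1975000 bytes)


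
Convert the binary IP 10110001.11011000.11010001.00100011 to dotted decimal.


10110001 = 177
11011000 = 216
11010001 = 209
00100011 = 35
IP: 177.216.209.35


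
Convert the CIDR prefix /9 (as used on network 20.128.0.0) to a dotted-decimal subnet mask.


/9 means 9 network bits, 23 host bits
Binary: 11111111100000000000000000000000
Mask: 255.128.0.0


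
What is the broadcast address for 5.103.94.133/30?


Network: 5.103.94.132/30
Host bits = 2
Set all host bits to 1:
Broadcast: 5.103.94.135


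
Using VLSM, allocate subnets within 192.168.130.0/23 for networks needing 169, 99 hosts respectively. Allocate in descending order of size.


169 hosts -> /24 (254 usable): 192.168.130.0/24
99 hosts -> /25 (126 usable): 192.168.131.0/25
Allocation: 192.168.130.0/24 (169 hosts, 254 usable); 192.168.131.0/25 (99 hosts, 126 usable)


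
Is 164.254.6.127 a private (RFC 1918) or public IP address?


RFC 1918 private ranges:
  10.0.0.0/8 (10.0.0.0 - 10.255.255.255)
  172.16.0.0/12 (172.16.0.0 - 172.31.255.255)
  192.168.0.0/16 (192.168.0.0 - 192.168.255.255)
Public (not in any RFC 1918 range)


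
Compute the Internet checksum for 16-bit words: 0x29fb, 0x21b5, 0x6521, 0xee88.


Sum all words (with carry folding):
+ 0x29fb = 0x29fb
+ 0x21b5 = 0x4bb0
+ 0x6521 = 0xb0d1
+ 0xee88 = 0x9f5a
One's complement: ~0x9f5a
Checksum = 0x60a5


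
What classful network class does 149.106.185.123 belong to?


First octet: 149
Binary: 10010101
10xxxxxx -> Class B (128-191)
Class B, default mask 255.255.0.0 (/16)


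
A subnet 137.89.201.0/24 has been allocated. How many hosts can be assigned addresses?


Host bits = 32 - 24 = 8
Total addresses = 2^8 = 256
Usable = total - 2 (network and broadcast)
Usable hosts: 254


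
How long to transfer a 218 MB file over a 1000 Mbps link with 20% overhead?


Effective throughput = 1000 * (1 - 20/100) = 800 Mbps
File size in Mb = 218 * 8 = 1744 Mb
Time = 1744 / 800
Time = 2.18 seconds


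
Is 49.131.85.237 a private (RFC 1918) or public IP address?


RFC 1918 private ranges:
  10.0.0.0/8 (10.0.0.0 - 10.255.255.255)
  172.16.0.0/12 (172.16.0.0 - 172.31.255.255)
  192.168.0.0/16 (192.168.0.0 - 192.168.255.255)
Public (not in any RFC 1918 range)


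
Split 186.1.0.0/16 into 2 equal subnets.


New prefix = 16 + 1 = 17
Each subnet has 32768 addresses
  186.1.0.0/17
  186.1.128.0/17
Subnets: 186.1.0.0/17, 186.1.128.0/17


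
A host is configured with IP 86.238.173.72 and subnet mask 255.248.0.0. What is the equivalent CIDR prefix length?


Binary: 11111111.11111000.00000000.00000000
Count leading 1s
Prefix: /13


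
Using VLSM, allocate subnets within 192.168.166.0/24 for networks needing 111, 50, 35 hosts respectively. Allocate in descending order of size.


111 hosts -> /25 (126 usable): 192.168.166.0/25
50 hosts -> /26 (62 usable): 192.168.166.128/26
35 hosts -> /26 (62 usable): 192.168.166.192/26
Allocation: 192.168.166.0/25 (111 hosts, 126 usable); 192.168.166.128/26 (50 hosts, 62 usable); 192.168.166.192/26 (35 hosts, 62 usable)


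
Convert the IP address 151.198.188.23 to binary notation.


151 = 10010111
198 = 11000110
188 = 10111100
23 = 00010111
Binary: 10010111.11000110.10111100.00010111


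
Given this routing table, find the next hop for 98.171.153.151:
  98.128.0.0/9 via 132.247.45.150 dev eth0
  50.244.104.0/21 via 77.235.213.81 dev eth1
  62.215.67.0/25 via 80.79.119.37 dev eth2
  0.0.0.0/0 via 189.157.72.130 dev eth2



Longest prefix match for 98.171.153.151:
  /9 98.128.0.0: MATCH
  /21 50.244.104.0: no
  /25 62.215.67.0: no
  /0 0.0.0.0: MATCH
Selected: next-hop 132.247.45.150 via eth0 (matched /9)
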